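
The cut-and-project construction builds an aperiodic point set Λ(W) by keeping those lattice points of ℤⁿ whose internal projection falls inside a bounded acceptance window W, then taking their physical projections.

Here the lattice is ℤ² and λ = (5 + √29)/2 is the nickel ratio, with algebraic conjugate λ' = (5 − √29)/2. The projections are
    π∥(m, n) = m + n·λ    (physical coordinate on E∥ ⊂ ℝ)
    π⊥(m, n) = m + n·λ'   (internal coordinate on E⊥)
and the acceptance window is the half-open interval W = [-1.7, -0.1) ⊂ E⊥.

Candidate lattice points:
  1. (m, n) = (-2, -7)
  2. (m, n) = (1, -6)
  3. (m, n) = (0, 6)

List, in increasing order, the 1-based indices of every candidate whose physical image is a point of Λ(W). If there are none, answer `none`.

λ' = (5−√29)/2 ≈ -0.1926.
candidate 1: (m,n)=(-2,-7) → π∥ = -2-7·λ ≈ -38.3481, π⊥ = -2-7·λ' ≈ -0.6519 ∈ [-1.7, -0.1) ⇒ IN Λ
candidate 2: (m,n)=(1,-6) → π∥ = 1-6·λ ≈ -30.1555, π⊥ = 1-6·λ' ≈ 2.1555 ∉ [-1.7, -0.1) ⇒ out
candidate 3: (m,n)=(0,6) → π∥ = 0+6·λ ≈ 31.1555, π⊥ = 0+6·λ' ≈ -1.1555 ∈ [-1.7, -0.1) ⇒ IN Λ

1, 3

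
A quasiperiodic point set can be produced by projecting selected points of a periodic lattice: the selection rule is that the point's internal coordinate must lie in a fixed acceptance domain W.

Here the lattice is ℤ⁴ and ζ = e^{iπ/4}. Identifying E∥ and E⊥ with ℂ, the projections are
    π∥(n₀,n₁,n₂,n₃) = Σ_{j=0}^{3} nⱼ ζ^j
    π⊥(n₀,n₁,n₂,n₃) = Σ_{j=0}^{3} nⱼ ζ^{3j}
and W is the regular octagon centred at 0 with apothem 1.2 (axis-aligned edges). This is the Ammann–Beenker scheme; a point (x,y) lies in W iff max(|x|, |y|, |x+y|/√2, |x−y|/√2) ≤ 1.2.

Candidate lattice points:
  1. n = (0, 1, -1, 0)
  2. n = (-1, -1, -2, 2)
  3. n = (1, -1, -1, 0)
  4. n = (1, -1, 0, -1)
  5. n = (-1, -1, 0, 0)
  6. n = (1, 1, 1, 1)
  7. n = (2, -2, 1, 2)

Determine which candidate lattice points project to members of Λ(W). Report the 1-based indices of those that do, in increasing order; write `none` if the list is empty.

Internal map: ζ^{3j} for j=0..3 gives (1,0), (−√2/2,√2/2), (0,−1), (√2/2,√2/2).
#1 (0, 1, -1, 0): internal (-0.707107, 1.707107); octagon support 1.707107 vs apothem 1.2 → ∉ W
#2 (-1, -1, -2, 2): internal (1.121320, 2.707107); octagon support 2.707107 vs apothem 1.2 → ∉ W
#3 (1, -1, -1, 0): internal (1.707107, 0.292893); octagon support 1.707107 vs apothem 1.2 → ∉ W
#4 (1, -1, 0, -1): internal (1.000000, -1.414214); octagon support 1.707107 vs apothem 1.2 → ∉ W
#5 (-1, -1, 0, 0): internal (-0.292893, -0.707107); octagon support 0.707107 vs apothem 1.2 → ∈ W
#6 (1, 1, 1, 1): internal (1.000000, 0.414214); octagon support 1.000000 vs apothem 1.2 → ∈ W
#7 (2, -2, 1, 2): internal (4.828427, -1.000000); octagon support 4.828427 vs apothem 1.2 → ∉ W

5, 6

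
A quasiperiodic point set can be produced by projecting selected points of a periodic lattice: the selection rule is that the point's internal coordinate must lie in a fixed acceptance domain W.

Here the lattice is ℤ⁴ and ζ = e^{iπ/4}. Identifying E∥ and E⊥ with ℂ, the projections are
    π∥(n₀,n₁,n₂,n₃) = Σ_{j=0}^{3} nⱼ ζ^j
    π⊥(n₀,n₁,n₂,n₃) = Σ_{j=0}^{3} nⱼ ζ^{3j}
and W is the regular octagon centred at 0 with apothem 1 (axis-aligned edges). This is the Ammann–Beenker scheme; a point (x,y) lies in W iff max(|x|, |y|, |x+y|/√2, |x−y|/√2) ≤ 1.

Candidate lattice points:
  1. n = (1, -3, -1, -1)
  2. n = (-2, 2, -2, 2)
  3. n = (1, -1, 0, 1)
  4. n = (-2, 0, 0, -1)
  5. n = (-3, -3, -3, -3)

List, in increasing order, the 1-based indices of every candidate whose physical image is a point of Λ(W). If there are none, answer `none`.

none

With ζ = e^{iπ/4} the internal vectors are ζ^0,ζ^3,ζ^6,ζ^9.
candidate 1: n = (1, -3, -1, -1) → π⊥ ≈ (+2.41421, -1.82843); max(|x|,|y|,|x±y|/√2) = 3.00000 > 1 ⇒ ∉ W
candidate 2: n = (-2, 2, -2, 2) → π⊥ ≈ (-2.00000, +4.82843); max(|x|,|y|,|x±y|/√2) = 4.82843 > 1 ⇒ ∉ W
candidate 3: n = (1, -1, 0, 1) → π⊥ ≈ (+2.41421, +0.00000); max(|x|,|y|,|x±y|/√2) = 2.41421 > 1 ⇒ ∉ W
candidate 4: n = (-2, 0, 0, -1) → π⊥ ≈ (-2.70711, -0.70711); max(|x|,|y|,|x±y|/√2) = 2.70711 > 1 ⇒ ∉ W
candidate 5: n = (-3, -3, -3, -3) → π⊥ ≈ (-3.00000, -1.24264); max(|x|,|y|,|x±y|/√2) = 3.00000 > 1 ⇒ ∉ W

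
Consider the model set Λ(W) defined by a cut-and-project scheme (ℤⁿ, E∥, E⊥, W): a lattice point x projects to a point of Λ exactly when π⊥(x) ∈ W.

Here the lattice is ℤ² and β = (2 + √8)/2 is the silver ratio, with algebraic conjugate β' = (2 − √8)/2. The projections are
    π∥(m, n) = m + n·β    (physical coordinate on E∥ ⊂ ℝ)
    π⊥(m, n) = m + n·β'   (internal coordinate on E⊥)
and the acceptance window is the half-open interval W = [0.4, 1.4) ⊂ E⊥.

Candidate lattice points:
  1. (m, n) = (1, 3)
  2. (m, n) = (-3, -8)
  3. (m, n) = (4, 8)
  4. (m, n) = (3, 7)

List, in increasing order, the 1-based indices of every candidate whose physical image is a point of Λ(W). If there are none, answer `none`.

3

Compute β' = (2−√8)/2 = -0.4142, so π⊥(m,n) = m -0.4142·n.
#1 (1,3): internal coord 1 + (3)·β' = -0.2426; -0.2426 ∉ [0.4, 1.4) → out
#2 (-3,-8): internal coord -3 + (-8)·β' = +0.3137; +0.3137 ∉ [0.4, 1.4) → out
#3 (4,8): internal coord 4 + (8)·β' = +0.6863; +0.6863 ∈ [0.4, 1.4) → IN Λ
#4 (3,7): internal coord 3 + (7)·β' = +0.1005; +0.1005 ∉ [0.4, 1.4) → out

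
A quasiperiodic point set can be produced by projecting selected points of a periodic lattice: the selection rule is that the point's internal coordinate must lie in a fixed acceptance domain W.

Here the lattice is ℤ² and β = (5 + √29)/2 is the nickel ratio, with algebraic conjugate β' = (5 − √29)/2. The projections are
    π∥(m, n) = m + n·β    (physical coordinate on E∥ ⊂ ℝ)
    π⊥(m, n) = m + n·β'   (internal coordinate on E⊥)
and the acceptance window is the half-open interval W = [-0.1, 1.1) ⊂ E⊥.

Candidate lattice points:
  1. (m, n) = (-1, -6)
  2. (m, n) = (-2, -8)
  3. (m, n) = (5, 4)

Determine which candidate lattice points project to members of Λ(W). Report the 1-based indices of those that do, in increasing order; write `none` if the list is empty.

β' = (5−√29)/2 ≈ -0.1926.
[1] lift (-1,-6): star map gives 0.1555; window check -0.1 ≤ 0.1555 < 1.1 is true → IN Λ
[2] lift (-2,-8): star map gives -0.4593; window check -0.1 ≤ -0.4593 < 1.1 is false → out
[3] lift (5,4): star map gives 4.2297; window check -0.1 ≤ 4.2297 < 1.1 is false → out

1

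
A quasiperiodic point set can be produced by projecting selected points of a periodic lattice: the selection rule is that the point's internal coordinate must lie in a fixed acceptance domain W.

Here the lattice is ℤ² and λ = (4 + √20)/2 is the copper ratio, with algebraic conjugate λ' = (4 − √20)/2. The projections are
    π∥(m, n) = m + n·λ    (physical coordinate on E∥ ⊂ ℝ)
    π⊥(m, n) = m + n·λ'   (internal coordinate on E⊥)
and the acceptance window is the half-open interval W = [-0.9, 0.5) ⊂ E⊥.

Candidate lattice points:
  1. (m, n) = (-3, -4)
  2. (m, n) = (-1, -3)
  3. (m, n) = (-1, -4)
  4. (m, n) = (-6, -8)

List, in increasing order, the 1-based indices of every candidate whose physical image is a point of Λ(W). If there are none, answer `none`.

λ' = (4−√20)/2 ≈ -0.23607.
#1 (-3,-4): internal coord -3 + (-4)·λ' = -2.05573; -2.05573 ∉ [-0.9, 0.5) → out
#2 (-1,-3): internal coord -1 + (-3)·λ' = -0.29180; -0.29180 ∈ [-0.9, 0.5) → IN Λ
#3 (-1,-4): internal coord -1 + (-4)·λ' = -0.05573; -0.05573 ∈ [-0.9, 0.5) → IN Λ
#4 (-6,-8): internal coord -6 + (-8)·λ' = -4.11146; -4.11146 ∉ [-0.9, 0.5) → out

2, 3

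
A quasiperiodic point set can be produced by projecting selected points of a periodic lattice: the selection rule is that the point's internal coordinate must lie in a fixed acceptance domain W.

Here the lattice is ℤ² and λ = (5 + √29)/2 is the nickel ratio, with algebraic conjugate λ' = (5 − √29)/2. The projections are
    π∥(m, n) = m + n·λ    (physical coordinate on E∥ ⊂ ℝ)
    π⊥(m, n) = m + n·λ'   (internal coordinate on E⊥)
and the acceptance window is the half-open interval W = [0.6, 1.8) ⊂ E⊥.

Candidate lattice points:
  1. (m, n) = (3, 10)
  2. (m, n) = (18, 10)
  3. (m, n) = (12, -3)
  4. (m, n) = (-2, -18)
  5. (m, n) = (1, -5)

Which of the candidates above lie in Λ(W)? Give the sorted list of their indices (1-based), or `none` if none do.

1, 4

Compute λ' = (5−√29)/2 = -0.192582, so π⊥(m,n) = m -0.192582·n.
[1] lift (3,10): star map gives 1.074176; window check 0.6 ≤ 1.074176 < 1.8 is true → IN Λ
[2] lift (18,10): star map gives 16.074176; window check 0.6 ≤ 16.074176 < 1.8 is false → out
[3] lift (12,-3): star map gives 12.577747; window check 0.6 ≤ 12.577747 < 1.8 is false → out
[4] lift (-2,-18): star map gives 1.466483; window check 0.6 ≤ 1.466483 < 1.8 is true → IN Λ
[5] lift (1,-5): star map gives 1.962912; window check 0.6 ≤ 1.962912 < 1.8 is false → out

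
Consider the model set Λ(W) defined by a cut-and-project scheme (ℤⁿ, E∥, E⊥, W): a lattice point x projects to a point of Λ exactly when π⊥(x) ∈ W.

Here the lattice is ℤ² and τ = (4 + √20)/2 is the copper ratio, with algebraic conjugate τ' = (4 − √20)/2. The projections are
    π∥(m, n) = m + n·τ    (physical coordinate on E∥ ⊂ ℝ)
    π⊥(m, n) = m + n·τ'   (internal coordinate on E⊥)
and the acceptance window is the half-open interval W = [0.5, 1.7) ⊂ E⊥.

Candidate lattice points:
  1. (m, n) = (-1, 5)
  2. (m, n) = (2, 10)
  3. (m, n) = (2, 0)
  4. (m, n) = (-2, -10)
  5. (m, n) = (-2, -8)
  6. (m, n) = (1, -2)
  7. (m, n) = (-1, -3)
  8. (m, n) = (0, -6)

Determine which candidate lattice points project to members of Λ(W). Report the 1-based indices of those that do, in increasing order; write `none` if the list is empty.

6, 8

Numerically τ ≈ 4.236068 and τ' = −1/τ ≈ -0.236068.
candidate 1: (m,n)=(-1,5) → π∥ = -1+5·τ ≈ 20.180340, π⊥ = -1+5·τ' ≈ -2.180340 ∉ [0.5, 1.7) ⇒ out
candidate 2: (m,n)=(2,10) → π∥ = 2+10·τ ≈ 44.360680, π⊥ = 2+10·τ' ≈ -0.360680 ∉ [0.5, 1.7) ⇒ out
candidate 3: (m,n)=(2,0) → π∥ = 2+0·τ ≈ 2.000000, π⊥ = 2+0·τ' ≈ 2.000000 ∉ [0.5, 1.7) ⇒ out
candidate 4: (m,n)=(-2,-10) → π∥ = -2-10·τ ≈ -44.360680, π⊥ = -2-10·τ' ≈ 0.360680 ∉ [0.5, 1.7) ⇒ out
candidate 5: (m,n)=(-2,-8) → π∥ = -2-8·τ ≈ -35.888544, π⊥ = -2-8·τ' ≈ -0.111456 ∉ [0.5, 1.7) ⇒ out
candidate 6: (m,n)=(1,-2) → π∥ = 1-2·τ ≈ -7.472136, π⊥ = 1-2·τ' ≈ 1.472136 ∈ [0.5, 1.7) ⇒ IN Λ
candidate 7: (m,n)=(-1,-3) → π∥ = -1-3·τ ≈ -13.708204, π⊥ = -1-3·τ' ≈ -0.291796 ∉ [0.5, 1.7) ⇒ out
candidate 8: (m,n)=(0,-6) → π∥ = 0-6·τ ≈ -25.416408, π⊥ = 0-6·τ' ≈ 1.416408 ∈ [0.5, 1.7) ⇒ IN Λ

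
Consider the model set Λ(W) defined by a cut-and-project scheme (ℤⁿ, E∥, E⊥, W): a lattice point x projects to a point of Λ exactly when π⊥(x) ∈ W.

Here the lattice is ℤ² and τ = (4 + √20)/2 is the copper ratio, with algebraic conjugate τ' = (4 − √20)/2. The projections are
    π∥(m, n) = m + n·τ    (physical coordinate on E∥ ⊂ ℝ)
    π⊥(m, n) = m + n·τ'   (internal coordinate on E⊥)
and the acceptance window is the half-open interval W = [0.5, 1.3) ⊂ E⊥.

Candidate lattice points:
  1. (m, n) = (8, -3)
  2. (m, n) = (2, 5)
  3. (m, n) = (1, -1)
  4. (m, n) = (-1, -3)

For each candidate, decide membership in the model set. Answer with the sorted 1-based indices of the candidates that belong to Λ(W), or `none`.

Numerically τ ≈ 4.23607 and τ' = −1/τ ≈ -0.23607.
#1 (8,-3): internal coord 8 + (-3)·τ' = +8.70820; +8.70820 ∉ [0.5, 1.3) → out
#2 (2,5): internal coord 2 + (5)·τ' = +0.81966; +0.81966 ∈ [0.5, 1.3) → IN Λ
#3 (1,-1): internal coord 1 + (-1)·τ' = +1.23607; +1.23607 ∈ [0.5, 1.3) → IN Λ
#4 (-1,-3): internal coord -1 + (-3)·τ' = -0.29180; -0.29180 ∉ [0.5, 1.3) → out

2, 3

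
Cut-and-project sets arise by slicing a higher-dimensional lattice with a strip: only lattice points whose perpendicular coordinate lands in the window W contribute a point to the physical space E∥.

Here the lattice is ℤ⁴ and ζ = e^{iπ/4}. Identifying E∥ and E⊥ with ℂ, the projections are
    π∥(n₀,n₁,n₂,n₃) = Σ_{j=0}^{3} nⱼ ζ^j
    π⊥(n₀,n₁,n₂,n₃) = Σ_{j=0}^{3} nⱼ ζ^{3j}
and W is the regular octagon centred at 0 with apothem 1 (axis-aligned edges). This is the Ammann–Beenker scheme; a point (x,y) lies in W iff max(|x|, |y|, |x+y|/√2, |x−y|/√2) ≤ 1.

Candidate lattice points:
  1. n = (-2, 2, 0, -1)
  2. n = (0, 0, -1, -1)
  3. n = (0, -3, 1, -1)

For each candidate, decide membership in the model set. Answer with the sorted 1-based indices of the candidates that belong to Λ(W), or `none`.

2

π⊥(n) = n₀ + n₁ζ³ + n₂ζ⁶ + n₃ζ⁹ where ζ = e^{iπ/4}.
candidate 1: n = (-2, 2, 0, -1) → π⊥ ≈ (-4.121320, +0.707107); max(|x|,|y|,|x±y|/√2) = 4.121320 > 1 ⇒ ∉ W
candidate 2: n = (0, 0, -1, -1) → π⊥ ≈ (-0.707107, +0.292893); max(|x|,|y|,|x±y|/√2) = 0.707107 ≤ 1 ⇒ ∈ W
candidate 3: n = (0, -3, 1, -1) → π⊥ ≈ (+1.414214, -3.828427); max(|x|,|y|,|x±y|/√2) = 3.828427 > 1 ⇒ ∉ W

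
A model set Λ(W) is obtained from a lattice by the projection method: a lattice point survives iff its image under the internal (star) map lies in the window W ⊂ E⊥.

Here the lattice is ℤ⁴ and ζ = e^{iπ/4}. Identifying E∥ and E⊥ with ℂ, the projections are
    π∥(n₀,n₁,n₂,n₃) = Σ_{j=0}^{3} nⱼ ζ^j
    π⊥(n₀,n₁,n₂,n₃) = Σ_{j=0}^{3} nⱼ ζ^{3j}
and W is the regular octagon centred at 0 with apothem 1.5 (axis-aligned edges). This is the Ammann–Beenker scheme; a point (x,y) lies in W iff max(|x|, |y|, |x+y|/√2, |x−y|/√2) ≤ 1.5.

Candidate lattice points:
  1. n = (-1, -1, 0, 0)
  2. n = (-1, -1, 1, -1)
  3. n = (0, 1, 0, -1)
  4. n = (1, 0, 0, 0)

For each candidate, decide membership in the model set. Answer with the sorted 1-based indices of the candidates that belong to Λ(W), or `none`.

π⊥(n) = n₀ + n₁ζ³ + n₂ζ⁶ + n₃ζ⁹ where ζ = e^{iπ/4}.
candidate 1: n = (-1, -1, 0, 0) → π⊥ ≈ (-0.29289, -0.70711); max(|x|,|y|,|x±y|/√2) = 0.70711 ≤ 1.5 ⇒ ∈ W
candidate 2: n = (-1, -1, 1, -1) → π⊥ ≈ (-1.00000, -2.41421); max(|x|,|y|,|x±y|/√2) = 2.41421 > 1.5 ⇒ ∉ W
candidate 3: n = (0, 1, 0, -1) → π⊥ ≈ (-1.41421, +0.00000); max(|x|,|y|,|x±y|/√2) = 1.41421 ≤ 1.5 ⇒ ∈ W
candidate 4: n = (1, 0, 0, 0) → π⊥ ≈ (+1.00000, +0.00000); max(|x|,|y|,|x±y|/√2) = 1.00000 ≤ 1.5 ⇒ ∈ W

1, 3, 4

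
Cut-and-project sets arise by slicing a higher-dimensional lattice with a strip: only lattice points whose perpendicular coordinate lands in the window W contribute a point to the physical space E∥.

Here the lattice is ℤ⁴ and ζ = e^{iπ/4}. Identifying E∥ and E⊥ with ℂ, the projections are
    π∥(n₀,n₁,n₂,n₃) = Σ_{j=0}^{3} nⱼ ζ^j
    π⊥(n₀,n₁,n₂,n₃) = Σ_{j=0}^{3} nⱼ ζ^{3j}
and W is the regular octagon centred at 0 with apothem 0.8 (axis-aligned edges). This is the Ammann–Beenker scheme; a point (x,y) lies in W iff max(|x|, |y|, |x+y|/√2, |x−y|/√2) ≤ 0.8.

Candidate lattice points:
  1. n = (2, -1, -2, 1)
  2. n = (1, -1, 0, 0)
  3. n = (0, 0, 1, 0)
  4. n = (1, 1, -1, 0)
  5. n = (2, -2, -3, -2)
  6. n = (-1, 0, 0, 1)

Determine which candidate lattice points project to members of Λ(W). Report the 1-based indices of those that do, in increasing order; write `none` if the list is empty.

Internal map: ζ^{3j} for j=0..3 gives (1,0), (−√2/2,√2/2), (0,−1), (√2/2,√2/2).
#1 (2, -1, -2, 1): internal (3.414214, 2.000000); octagon support 3.828427 vs apothem 0.8 → ∉ W
#2 (1, -1, 0, 0): internal (1.707107, -0.707107); octagon support 1.707107 vs apothem 0.8 → ∉ W
#3 (0, 0, 1, 0): internal (0.000000, -1.000000); octagon support 1.000000 vs apothem 0.8 → ∉ W
#4 (1, 1, -1, 0): internal (0.292893, 1.707107); octagon support 1.707107 vs apothem 0.8 → ∉ W
#5 (2, -2, -3, -2): internal (2.000000, 0.171573); octagon support 2.000000 vs apothem 0.8 → ∉ W
#6 (-1, 0, 0, 1): internal (-0.292893, 0.707107); octagon support 0.707107 vs apothem 0.8 → ∈ W

6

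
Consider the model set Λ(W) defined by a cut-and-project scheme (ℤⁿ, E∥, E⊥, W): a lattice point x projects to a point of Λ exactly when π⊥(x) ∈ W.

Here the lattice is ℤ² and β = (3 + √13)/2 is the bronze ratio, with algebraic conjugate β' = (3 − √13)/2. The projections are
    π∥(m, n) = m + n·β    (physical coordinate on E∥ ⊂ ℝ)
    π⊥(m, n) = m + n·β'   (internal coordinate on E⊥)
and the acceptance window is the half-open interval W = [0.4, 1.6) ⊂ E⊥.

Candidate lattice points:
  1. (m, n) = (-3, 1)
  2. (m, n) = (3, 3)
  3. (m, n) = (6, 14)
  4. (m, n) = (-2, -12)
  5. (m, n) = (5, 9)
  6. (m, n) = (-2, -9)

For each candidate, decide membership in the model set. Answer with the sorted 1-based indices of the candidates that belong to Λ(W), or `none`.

Compute β' = (3−√13)/2 = -0.302776, so π⊥(m,n) = m -0.302776·n.
candidate 1: (m,n)=(-3,1) → π∥ = -3+1·β ≈ 0.302776, π⊥ = -3+1·β' ≈ -3.302776 ∉ [0.4, 1.6) ⇒ out
candidate 2: (m,n)=(3,3) → π∥ = 3+3·β ≈ 12.908327, π⊥ = 3+3·β' ≈ 2.091673 ∉ [0.4, 1.6) ⇒ out
candidate 3: (m,n)=(6,14) → π∥ = 6+14·β ≈ 52.238859, π⊥ = 6+14·β' ≈ 1.761141 ∉ [0.4, 1.6) ⇒ out
candidate 4: (m,n)=(-2,-12) → π∥ = -2-12·β ≈ -41.633308, π⊥ = -2-12·β' ≈ 1.633308 ∉ [0.4, 1.6) ⇒ out
candidate 5: (m,n)=(5,9) → π∥ = 5+9·β ≈ 34.724981, π⊥ = 5+9·β' ≈ 2.275019 ∉ [0.4, 1.6) ⇒ out
candidate 6: (m,n)=(-2,-9) → π∥ = -2-9·β ≈ -31.724981, π⊥ = -2-9·β' ≈ 0.724981 ∈ [0.4, 1.6) ⇒ IN Λ

6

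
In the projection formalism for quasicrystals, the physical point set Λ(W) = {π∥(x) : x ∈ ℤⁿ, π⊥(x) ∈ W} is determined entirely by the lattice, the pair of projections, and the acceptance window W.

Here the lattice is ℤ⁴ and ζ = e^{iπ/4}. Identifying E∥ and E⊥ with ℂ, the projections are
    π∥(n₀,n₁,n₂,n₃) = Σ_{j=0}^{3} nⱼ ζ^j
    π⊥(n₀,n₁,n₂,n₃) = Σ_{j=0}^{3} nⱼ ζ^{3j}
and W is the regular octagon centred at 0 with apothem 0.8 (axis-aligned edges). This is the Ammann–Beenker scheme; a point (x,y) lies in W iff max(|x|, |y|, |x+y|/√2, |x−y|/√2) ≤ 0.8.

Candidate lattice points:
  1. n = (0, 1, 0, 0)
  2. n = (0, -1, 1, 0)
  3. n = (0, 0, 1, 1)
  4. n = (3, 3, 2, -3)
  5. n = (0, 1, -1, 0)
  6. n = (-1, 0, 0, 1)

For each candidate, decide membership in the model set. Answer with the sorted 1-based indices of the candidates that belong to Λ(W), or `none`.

With ζ = e^{iπ/4} the internal vectors are ζ^0,ζ^3,ζ^6,ζ^9.
candidate 1: n = (0, 1, 0, 0) → π⊥ ≈ (-0.70711, +0.70711); max(|x|,|y|,|x±y|/√2) = 1.00000 > 0.8 ⇒ ∉ W
candidate 2: n = (0, -1, 1, 0) → π⊥ ≈ (+0.70711, -1.70711); max(|x|,|y|,|x±y|/√2) = 1.70711 > 0.8 ⇒ ∉ W
candidate 3: n = (0, 0, 1, 1) → π⊥ ≈ (+0.70711, -0.29289); max(|x|,|y|,|x±y|/√2) = 0.70711 ≤ 0.8 ⇒ ∈ W
candidate 4: n = (3, 3, 2, -3) → π⊥ ≈ (-1.24264, -2.00000); max(|x|,|y|,|x±y|/√2) = 2.29289 > 0.8 ⇒ ∉ W
candidate 5: n = (0, 1, -1, 0) → π⊥ ≈ (-0.70711, +1.70711); max(|x|,|y|,|x±y|/√2) = 1.70711 > 0.8 ⇒ ∉ W
candidate 6: n = (-1, 0, 0, 1) → π⊥ ≈ (-0.29289, +0.70711); max(|x|,|y|,|x±y|/√2) = 0.70711 ≤ 0.8 ⇒ ∈ W

3, 6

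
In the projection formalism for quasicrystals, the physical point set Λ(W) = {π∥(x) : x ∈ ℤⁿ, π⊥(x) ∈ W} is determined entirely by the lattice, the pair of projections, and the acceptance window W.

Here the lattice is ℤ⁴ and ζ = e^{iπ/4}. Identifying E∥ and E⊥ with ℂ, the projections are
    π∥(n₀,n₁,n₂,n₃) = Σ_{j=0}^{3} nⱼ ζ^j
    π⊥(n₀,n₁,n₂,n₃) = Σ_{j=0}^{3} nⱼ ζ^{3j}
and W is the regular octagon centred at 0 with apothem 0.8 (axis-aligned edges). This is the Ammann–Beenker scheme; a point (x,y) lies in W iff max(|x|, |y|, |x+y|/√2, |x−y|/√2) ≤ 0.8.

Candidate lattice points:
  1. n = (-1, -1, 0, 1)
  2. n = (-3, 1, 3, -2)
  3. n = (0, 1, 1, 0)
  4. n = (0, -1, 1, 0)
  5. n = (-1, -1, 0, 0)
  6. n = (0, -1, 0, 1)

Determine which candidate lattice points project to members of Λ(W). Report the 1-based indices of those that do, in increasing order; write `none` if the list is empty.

1, 3, 5

π⊥(n) = n₀ + n₁ζ³ + n₂ζ⁶ + n₃ζ⁹ where ζ = e^{iπ/4}.
candidate 1: n = (-1, -1, 0, 1) → π⊥ ≈ (+0.41421, +0.00000); max(|x|,|y|,|x±y|/√2) = 0.41421 ≤ 0.8 ⇒ ∈ W
candidate 2: n = (-3, 1, 3, -2) → π⊥ ≈ (-5.12132, -3.70711); max(|x|,|y|,|x±y|/√2) = 6.24264 > 0.8 ⇒ ∉ W
candidate 3: n = (0, 1, 1, 0) → π⊥ ≈ (-0.70711, -0.29289); max(|x|,|y|,|x±y|/√2) = 0.70711 ≤ 0.8 ⇒ ∈ W
candidate 4: n = (0, -1, 1, 0) → π⊥ ≈ (+0.70711, -1.70711); max(|x|,|y|,|x±y|/√2) = 1.70711 > 0.8 ⇒ ∉ W
candidate 5: n = (-1, -1, 0, 0) → π⊥ ≈ (-0.29289, -0.70711); max(|x|,|y|,|x±y|/√2) = 0.70711 ≤ 0.8 ⇒ ∈ W
candidate 6: n = (0, -1, 0, 1) → π⊥ ≈ (+1.41421, +0.00000); max(|x|,|y|,|x±y|/√2) = 1.41421 > 0.8 ⇒ ∉ W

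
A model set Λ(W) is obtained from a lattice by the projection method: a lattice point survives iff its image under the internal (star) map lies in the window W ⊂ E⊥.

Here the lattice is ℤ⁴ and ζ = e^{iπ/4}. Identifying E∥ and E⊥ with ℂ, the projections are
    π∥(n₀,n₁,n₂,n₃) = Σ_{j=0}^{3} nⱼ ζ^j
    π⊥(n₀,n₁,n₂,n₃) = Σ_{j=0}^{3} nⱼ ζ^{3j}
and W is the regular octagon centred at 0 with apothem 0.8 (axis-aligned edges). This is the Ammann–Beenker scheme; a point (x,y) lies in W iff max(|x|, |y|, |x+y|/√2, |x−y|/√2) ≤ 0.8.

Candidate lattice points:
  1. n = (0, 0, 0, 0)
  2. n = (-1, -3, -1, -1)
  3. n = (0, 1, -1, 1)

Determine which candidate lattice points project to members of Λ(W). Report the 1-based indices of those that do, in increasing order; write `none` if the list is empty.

1

Internal map: ζ^{3j} for j=0..3 gives (1,0), (−√2/2,√2/2), (0,−1), (√2/2,√2/2).
#1 (0, 0, 0, 0): internal (0.000000, 0.000000); octagon support 0.000000 vs apothem 0.8 → ∈ W
#2 (-1, -3, -1, -1): internal (0.414214, -1.828427); octagon support 1.828427 vs apothem 0.8 → ∉ W
#3 (0, 1, -1, 1): internal (0.000000, 2.414214); octagon support 2.414214 vs apothem 0.8 → ∉ W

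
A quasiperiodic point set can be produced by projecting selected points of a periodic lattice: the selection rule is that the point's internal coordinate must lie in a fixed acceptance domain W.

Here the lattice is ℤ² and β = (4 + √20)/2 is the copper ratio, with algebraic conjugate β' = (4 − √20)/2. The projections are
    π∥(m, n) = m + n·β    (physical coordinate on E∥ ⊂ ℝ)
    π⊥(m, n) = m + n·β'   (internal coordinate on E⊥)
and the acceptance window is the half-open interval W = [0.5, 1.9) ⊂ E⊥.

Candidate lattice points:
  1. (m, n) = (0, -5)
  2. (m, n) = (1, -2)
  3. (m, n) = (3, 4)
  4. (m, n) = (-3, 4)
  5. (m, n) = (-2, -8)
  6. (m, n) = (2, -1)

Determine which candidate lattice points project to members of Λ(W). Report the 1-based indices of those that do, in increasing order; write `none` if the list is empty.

1, 2

Compute β' = (4−√20)/2 = -0.236068, so π⊥(m,n) = m -0.236068·n.
[1] lift (0,-5): star map gives 1.180340; window check 0.5 ≤ 1.180340 < 1.9 is true → IN Λ
[2] lift (1,-2): star map gives 1.472136; window check 0.5 ≤ 1.472136 < 1.9 is true → IN Λ
[3] lift (3,4): star map gives 2.055728; window check 0.5 ≤ 2.055728 < 1.9 is false → out
[4] lift (-3,4): star map gives -3.944272; window check 0.5 ≤ -3.944272 < 1.9 is false → out
[5] lift (-2,-8): star map gives -0.111456; window check 0.5 ≤ -0.111456 < 1.9 is false → out
[6] lift (2,-1): star map gives 2.236068; window check 0.5 ≤ 2.236068 < 1.9 is false → out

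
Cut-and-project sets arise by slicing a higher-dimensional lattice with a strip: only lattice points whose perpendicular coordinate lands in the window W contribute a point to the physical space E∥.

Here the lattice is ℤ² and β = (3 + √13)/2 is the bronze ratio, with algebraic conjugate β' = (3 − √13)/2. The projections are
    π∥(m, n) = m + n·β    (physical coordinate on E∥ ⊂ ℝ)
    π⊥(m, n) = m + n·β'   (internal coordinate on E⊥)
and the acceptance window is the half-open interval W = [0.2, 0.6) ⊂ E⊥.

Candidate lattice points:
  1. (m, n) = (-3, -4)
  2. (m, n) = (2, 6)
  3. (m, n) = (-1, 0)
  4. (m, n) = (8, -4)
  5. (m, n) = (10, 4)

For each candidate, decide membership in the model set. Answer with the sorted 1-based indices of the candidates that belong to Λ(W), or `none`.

β' = (3−√13)/2 ≈ -0.302776.
[1] lift (-3,-4): star map gives -1.788897; window check 0.2 ≤ -1.788897 < 0.6 is false → out
[2] lift (2,6): star map gives 0.183346; window check 0.2 ≤ 0.183346 < 0.6 is false → out
[3] lift (-1,0): star map gives -1.000000; window check 0.2 ≤ -1.000000 < 0.6 is false → out
[4] lift (8,-4): star map gives 9.211103; window check 0.2 ≤ 9.211103 < 0.6 is false → out
[5] lift (10,4): star map gives 8.788897; window check 0.2 ≤ 8.788897 < 0.6 is false → out

none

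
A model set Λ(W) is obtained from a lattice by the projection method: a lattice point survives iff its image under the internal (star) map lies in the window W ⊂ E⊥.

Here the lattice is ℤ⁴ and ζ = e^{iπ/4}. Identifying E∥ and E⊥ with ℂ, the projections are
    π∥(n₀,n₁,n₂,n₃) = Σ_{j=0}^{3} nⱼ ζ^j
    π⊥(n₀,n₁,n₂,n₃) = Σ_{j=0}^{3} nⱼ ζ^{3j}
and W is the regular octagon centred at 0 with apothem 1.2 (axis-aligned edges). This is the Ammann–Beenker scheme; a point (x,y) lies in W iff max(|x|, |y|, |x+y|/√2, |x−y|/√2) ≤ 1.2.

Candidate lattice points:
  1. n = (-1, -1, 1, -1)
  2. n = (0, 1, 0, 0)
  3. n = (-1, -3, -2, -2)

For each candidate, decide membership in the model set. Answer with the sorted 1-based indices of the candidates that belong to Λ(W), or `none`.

With ζ = e^{iπ/4} the internal vectors are ζ^0,ζ^3,ζ^6,ζ^9.
#1 (-1, -1, 1, -1): internal (-1.00000, -2.41421); octagon support 2.41421 vs apothem 1.2 → ∉ W
#2 (0, 1, 0, 0): internal (-0.70711, 0.70711); octagon support 1.00000 vs apothem 1.2 → ∈ W
#3 (-1, -3, -2, -2): internal (-0.29289, -1.53553); octagon support 1.53553 vs apothem 1.2 → ∉ W

2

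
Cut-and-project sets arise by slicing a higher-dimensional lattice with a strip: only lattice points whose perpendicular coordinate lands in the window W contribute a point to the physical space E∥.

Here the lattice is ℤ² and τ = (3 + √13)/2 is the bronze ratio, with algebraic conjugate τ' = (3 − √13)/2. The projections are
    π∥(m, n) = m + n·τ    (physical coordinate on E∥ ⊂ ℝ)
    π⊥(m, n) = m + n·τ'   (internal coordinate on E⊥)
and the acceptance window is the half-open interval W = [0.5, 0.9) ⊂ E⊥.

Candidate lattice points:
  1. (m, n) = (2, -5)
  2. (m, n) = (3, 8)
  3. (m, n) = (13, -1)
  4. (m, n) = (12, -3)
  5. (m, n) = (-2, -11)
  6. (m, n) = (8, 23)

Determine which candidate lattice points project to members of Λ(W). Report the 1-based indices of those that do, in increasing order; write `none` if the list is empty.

τ' = (3−√13)/2 ≈ -0.3028.
[1] lift (2,-5): star map gives 3.5139; window check 0.5 ≤ 3.5139 < 0.9 is false → out
[2] lift (3,8): star map gives 0.5778; window check 0.5 ≤ 0.5778 < 0.9 is true → IN Λ
[3] lift (13,-1): star map gives 13.3028; window check 0.5 ≤ 13.3028 < 0.9 is false → out
[4] lift (12,-3): star map gives 12.9083; window check 0.5 ≤ 12.9083 < 0.9 is false → out
[5] lift (-2,-11): star map gives 1.3305; window check 0.5 ≤ 1.3305 < 0.9 is false → out
[6] lift (8,23): star map gives 1.0362; window check 0.5 ≤ 1.0362 < 0.9 is false → out

2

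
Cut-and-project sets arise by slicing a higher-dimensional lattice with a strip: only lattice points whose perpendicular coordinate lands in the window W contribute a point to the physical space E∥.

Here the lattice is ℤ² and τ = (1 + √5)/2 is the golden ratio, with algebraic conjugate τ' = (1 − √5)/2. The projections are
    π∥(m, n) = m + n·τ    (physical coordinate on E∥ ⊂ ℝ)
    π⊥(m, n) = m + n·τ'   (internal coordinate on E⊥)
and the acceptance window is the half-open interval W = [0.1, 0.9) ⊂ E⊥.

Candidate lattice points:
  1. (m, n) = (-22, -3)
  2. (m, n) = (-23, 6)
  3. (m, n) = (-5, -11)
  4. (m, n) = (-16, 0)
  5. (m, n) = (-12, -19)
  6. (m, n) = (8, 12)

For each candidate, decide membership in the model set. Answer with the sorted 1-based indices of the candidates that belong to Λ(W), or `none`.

6

Numerically τ ≈ 1.61803 and τ' = −1/τ ≈ -0.61803.
[1] lift (-22,-3): star map gives -20.14590; window check 0.1 ≤ -20.14590 < 0.9 is false → out
[2] lift (-23,6): star map gives -26.70820; window check 0.1 ≤ -26.70820 < 0.9 is false → out
[3] lift (-5,-11): star map gives 1.79837; window check 0.1 ≤ 1.79837 < 0.9 is false → out
[4] lift (-16,0): star map gives -16.00000; window check 0.1 ≤ -16.00000 < 0.9 is false → out
[5] lift (-12,-19): star map gives -0.25735; window check 0.1 ≤ -0.25735 < 0.9 is false → out
[6] lift (8,12): star map gives 0.58359; window check 0.1 ≤ 0.58359 < 0.9 is true → IN Λ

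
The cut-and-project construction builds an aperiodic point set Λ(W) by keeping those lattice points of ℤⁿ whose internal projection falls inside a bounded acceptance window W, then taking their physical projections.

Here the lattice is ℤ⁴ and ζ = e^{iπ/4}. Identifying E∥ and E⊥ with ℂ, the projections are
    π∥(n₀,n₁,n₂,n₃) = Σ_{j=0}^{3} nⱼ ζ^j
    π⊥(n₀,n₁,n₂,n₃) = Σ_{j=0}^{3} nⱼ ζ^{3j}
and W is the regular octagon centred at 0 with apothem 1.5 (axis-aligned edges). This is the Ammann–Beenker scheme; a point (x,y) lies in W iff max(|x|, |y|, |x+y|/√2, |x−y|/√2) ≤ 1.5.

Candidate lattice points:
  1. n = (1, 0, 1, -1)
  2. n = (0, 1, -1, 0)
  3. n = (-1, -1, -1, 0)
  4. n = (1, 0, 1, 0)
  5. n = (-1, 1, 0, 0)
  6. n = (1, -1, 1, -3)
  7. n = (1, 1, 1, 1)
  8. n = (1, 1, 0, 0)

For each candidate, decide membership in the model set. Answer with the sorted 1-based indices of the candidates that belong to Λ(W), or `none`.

Internal map: ζ^{3j} for j=0..3 gives (1,0), (−√2/2,√2/2), (0,−1), (√2/2,√2/2).
#1 (1, 0, 1, -1): internal (0.2929, -1.7071); octagon support 1.7071 vs apothem 1.5 → ∉ W
#2 (0, 1, -1, 0): internal (-0.7071, 1.7071); octagon support 1.7071 vs apothem 1.5 → ∉ W
#3 (-1, -1, -1, 0): internal (-0.2929, 0.2929); octagon support 0.4142 vs apothem 1.5 → ∈ W
#4 (1, 0, 1, 0): internal (1.0000, -1.0000); octagon support 1.4142 vs apothem 1.5 → ∈ W
#5 (-1, 1, 0, 0): internal (-1.7071, 0.7071); octagon support 1.7071 vs apothem 1.5 → ∉ W
#6 (1, -1, 1, -3): internal (-0.4142, -3.8284); octagon support 3.8284 vs apothem 1.5 → ∉ W
#7 (1, 1, 1, 1): internal (1.0000, 0.4142); octagon support 1.0000 vs apothem 1.5 → ∈ W
#8 (1, 1, 0, 0): internal (0.2929, 0.7071); octagon support 0.7071 vs apothem 1.5 → ∈ W

3, 4, 7, 8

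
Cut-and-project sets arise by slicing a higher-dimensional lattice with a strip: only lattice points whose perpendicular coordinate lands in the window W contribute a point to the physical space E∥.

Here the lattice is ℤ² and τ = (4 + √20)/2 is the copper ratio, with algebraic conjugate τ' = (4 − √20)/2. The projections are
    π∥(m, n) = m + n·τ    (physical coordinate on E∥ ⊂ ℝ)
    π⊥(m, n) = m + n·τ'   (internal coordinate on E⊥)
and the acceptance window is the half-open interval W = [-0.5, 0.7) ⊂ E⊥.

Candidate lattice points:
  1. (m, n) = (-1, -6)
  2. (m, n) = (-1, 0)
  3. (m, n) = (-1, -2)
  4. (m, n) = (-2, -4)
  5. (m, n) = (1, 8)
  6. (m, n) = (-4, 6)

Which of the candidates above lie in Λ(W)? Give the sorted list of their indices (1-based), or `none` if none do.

1

Compute τ' = (4−√20)/2 = -0.2361, so π⊥(m,n) = m -0.2361·n.
[1] lift (-1,-6): star map gives 0.4164; window check -0.5 ≤ 0.4164 < 0.7 is true → IN Λ
[2] lift (-1,0): star map gives -1.0000; window check -0.5 ≤ -1.0000 < 0.7 is false → out
[3] lift (-1,-2): star map gives -0.5279; window check -0.5 ≤ -0.5279 < 0.7 is false → out
[4] lift (-2,-4): star map gives -1.0557; window check -0.5 ≤ -1.0557 < 0.7 is false → out
[5] lift (1,8): star map gives -0.8885; window check -0.5 ≤ -0.8885 < 0.7 is false → out
[6] lift (-4,6): star map gives -5.4164; window check -0.5 ≤ -5.4164 < 0.7 is false → out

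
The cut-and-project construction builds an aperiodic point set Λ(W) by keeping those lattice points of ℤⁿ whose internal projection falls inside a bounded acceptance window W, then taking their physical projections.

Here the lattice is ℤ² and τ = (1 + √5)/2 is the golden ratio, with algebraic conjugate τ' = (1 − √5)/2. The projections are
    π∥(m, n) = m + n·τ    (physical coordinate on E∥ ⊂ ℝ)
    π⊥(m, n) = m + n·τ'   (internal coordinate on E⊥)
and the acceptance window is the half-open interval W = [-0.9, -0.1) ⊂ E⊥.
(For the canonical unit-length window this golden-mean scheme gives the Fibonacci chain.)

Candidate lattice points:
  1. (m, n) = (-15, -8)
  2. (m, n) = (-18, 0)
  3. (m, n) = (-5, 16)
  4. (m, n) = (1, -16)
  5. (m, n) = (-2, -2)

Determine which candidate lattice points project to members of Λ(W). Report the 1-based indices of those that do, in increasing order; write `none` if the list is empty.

τ' = (1−√5)/2 ≈ -0.61803.
[1] lift (-15,-8): star map gives -10.05573; window check -0.9 ≤ -10.05573 < -0.1 is false → out
[2] lift (-18,0): star map gives -18.00000; window check -0.9 ≤ -18.00000 < -0.1 is false → out
[3] lift (-5,16): star map gives -14.88854; window check -0.9 ≤ -14.88854 < -0.1 is false → out
[4] lift (1,-16): star map gives 10.88854; window check -0.9 ≤ 10.88854 < -0.1 is false → out
[5] lift (-2,-2): star map gives -0.76393; window check -0.9 ≤ -0.76393 < -0.1 is true → IN Λ

5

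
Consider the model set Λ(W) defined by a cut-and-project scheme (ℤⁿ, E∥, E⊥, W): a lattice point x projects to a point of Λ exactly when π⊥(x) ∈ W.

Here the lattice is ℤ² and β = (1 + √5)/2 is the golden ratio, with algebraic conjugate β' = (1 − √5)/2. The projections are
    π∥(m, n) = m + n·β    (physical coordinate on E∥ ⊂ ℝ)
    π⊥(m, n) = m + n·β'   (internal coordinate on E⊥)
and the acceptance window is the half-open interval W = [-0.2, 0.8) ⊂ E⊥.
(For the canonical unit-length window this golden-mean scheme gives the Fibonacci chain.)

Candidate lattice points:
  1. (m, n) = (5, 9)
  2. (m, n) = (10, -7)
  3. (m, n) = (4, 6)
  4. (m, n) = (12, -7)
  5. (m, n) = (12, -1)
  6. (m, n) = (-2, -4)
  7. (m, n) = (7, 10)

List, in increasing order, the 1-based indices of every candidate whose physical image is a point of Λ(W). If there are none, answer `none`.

β' = (1−√5)/2 ≈ -0.6180.
[1] lift (5,9): star map gives -0.5623; window check -0.2 ≤ -0.5623 < 0.8 is false → out
[2] lift (10,-7): star map gives 14.3262; window check -0.2 ≤ 14.3262 < 0.8 is false → out
[3] lift (4,6): star map gives 0.2918; window check -0.2 ≤ 0.2918 < 0.8 is true → IN Λ
[4] lift (12,-7): star map gives 16.3262; window check -0.2 ≤ 16.3262 < 0.8 is false → out
[5] lift (12,-1): star map gives 12.6180; window check -0.2 ≤ 12.6180 < 0.8 is false → out
[6] lift (-2,-4): star map gives 0.4721; window check -0.2 ≤ 0.4721 < 0.8 is true → IN Λ
[7] lift (7,10): star map gives 0.8197; window check -0.2 ≤ 0.8197 < 0.8 is false → out

3, 6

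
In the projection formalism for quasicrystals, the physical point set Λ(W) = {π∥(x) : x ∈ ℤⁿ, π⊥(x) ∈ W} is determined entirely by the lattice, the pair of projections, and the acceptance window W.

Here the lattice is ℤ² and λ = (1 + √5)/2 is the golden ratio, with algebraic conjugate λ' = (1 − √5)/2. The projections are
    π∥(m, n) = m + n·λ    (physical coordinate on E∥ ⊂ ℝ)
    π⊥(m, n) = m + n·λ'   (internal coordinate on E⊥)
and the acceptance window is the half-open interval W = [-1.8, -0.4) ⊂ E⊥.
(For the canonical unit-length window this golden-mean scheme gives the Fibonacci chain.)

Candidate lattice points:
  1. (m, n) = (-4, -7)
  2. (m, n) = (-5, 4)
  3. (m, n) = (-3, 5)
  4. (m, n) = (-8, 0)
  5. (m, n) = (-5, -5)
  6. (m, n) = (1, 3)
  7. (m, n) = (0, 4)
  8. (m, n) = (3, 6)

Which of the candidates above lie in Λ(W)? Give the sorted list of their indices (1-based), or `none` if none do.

6, 8

Numerically λ ≈ 1.61803 and λ' = −1/λ ≈ -0.61803.
candidate 1: (m,n)=(-4,-7) → π∥ = -4-7·λ ≈ -15.32624, π⊥ = -4-7·λ' ≈ 0.32624 ∉ [-1.8, -0.4) ⇒ out
candidate 2: (m,n)=(-5,4) → π∥ = -5+4·λ ≈ 1.47214, π⊥ = -5+4·λ' ≈ -7.47214 ∉ [-1.8, -0.4) ⇒ out
candidate 3: (m,n)=(-3,5) → π∥ = -3+5·λ ≈ 5.09017, π⊥ = -3+5·λ' ≈ -6.09017 ∉ [-1.8, -0.4) ⇒ out
candidate 4: (m,n)=(-8,0) → π∥ = -8+0·λ ≈ -8.00000, π⊥ = -8+0·λ' ≈ -8.00000 ∉ [-1.8, -0.4) ⇒ out
candidate 5: (m,n)=(-5,-5) → π∥ = -5-5·λ ≈ -13.09017, π⊥ = -5-5·λ' ≈ -1.90983 ∉ [-1.8, -0.4) ⇒ out
candidate 6: (m,n)=(1,3) → π∥ = 1+3·λ ≈ 5.85410, π⊥ = 1+3·λ' ≈ -0.85410 ∈ [-1.8, -0.4) ⇒ IN Λ
candidate 7: (m,n)=(0,4) → π∥ = 0+4·λ ≈ 6.47214, π⊥ = 0+4·λ' ≈ -2.47214 ∉ [-1.8, -0.4) ⇒ out
candidate 8: (m,n)=(3,6) → π∥ = 3+6·λ ≈ 12.70820, π⊥ = 3+6·λ' ≈ -0.70820 ∈ [-1.8, -0.4) ⇒ IN Λ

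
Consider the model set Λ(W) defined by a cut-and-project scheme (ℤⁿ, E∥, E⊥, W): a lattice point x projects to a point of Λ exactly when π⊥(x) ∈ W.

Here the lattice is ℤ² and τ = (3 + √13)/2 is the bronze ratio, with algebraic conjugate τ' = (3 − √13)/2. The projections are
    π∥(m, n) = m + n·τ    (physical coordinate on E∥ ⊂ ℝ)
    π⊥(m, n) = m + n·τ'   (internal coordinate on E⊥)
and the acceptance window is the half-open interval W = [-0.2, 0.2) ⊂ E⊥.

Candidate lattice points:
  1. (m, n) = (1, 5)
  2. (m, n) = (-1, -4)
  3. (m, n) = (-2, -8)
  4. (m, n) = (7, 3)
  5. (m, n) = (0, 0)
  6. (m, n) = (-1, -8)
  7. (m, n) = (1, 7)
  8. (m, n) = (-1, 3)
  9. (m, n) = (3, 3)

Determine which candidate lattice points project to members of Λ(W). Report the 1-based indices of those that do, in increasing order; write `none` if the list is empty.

5

Compute τ' = (3−√13)/2 = -0.3028, so π⊥(m,n) = m -0.3028·n.
[1] lift (1,5): star map gives -0.5139; window check -0.2 ≤ -0.5139 < 0.2 is false → out
[2] lift (-1,-4): star map gives 0.2111; window check -0.2 ≤ 0.2111 < 0.2 is false → out
[3] lift (-2,-8): star map gives 0.4222; window check -0.2 ≤ 0.4222 < 0.2 is false → out
[4] lift (7,3): star map gives 6.0917; window check -0.2 ≤ 6.0917 < 0.2 is false → out
[5] lift (0,0): star map gives 0.0000; window check -0.2 ≤ 0.0000 < 0.2 is true → IN Λ
[6] lift (-1,-8): star map gives 1.4222; window check -0.2 ≤ 1.4222 < 0.2 is false → out
[7] lift (1,7): star map gives -1.1194; window check -0.2 ≤ -1.1194 < 0.2 is false → out
[8] lift (-1,3): star map gives -1.9083; window check -0.2 ≤ -1.9083 < 0.2 is false → out
[9] lift (3,3): star map gives 2.0917; window check -0.2 ≤ 2.0917 < 0.2 is false → out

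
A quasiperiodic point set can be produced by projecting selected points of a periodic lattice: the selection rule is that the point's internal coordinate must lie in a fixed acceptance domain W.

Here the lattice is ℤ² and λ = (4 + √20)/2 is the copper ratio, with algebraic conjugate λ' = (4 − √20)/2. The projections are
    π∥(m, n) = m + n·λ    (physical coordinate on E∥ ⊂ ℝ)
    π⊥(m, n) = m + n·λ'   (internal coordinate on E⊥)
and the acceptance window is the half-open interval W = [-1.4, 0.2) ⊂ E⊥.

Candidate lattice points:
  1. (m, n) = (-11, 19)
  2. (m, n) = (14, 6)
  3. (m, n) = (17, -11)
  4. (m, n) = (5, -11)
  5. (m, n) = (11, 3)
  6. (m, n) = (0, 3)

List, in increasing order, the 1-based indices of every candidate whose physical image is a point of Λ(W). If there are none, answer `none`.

λ' = (4−√20)/2 ≈ -0.236068.
[1] lift (-11,19): star map gives -15.485292; window check -1.4 ≤ -15.485292 < 0.2 is false → out
[2] lift (14,6): star map gives 12.583592; window check -1.4 ≤ 12.583592 < 0.2 is false → out
[3] lift (17,-11): star map gives 19.596748; window check -1.4 ≤ 19.596748 < 0.2 is false → out
[4] lift (5,-11): star map gives 7.596748; window check -1.4 ≤ 7.596748 < 0.2 is false → out
[5] lift (11,3): star map gives 10.291796; window check -1.4 ≤ 10.291796 < 0.2 is false → out
[6] lift (0,3): star map gives -0.708204; window check -1.4 ≤ -0.708204 < 0.2 is true → IN Λ

6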